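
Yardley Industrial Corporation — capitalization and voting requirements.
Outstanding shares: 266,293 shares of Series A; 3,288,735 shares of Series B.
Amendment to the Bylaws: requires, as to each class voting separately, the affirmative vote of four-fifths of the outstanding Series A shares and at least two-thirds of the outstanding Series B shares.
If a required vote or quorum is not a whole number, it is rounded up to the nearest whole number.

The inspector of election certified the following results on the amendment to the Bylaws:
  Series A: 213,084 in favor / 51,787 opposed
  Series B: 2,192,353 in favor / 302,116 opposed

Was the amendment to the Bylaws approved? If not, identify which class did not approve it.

Series A: 4/5 of 266293 = 213034.40, rounded up to 213035; 213,035 required, 213,084 in favor — approved.
Series B: 2/3 of 3288735 = 2192490; 2,192,490 required, 2,192,353 in favor — not approved.

Not approved — the Series B shares did not give the required vote.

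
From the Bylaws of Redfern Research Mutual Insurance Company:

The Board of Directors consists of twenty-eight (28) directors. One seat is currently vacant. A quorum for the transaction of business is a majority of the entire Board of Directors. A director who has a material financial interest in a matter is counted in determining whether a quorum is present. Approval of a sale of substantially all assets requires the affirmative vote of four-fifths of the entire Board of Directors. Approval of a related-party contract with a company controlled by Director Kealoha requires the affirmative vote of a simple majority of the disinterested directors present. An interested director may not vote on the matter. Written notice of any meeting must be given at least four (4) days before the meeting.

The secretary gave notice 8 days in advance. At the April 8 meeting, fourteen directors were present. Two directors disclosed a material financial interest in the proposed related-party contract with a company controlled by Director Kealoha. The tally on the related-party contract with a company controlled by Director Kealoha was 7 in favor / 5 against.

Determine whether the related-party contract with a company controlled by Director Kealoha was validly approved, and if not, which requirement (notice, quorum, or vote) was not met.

Notice: 8 days given; 4 required (8 ≥ 4). Satisfied.
Quorum: 14 present (interested directors count toward quorum); quorum is 15. Not satisfied.
Vote: the related-party contract with a company controlled by Director Kealoha requires a majority of the disinterested directors present (14 − 2 = 12). A majority of 12 is 7, so 7 affirmative votes are needed; 7 voted in favor. Satisfied. (Moot — without a quorum no business can be validly transacted.)

Invalid — quorum requirement not satisfied.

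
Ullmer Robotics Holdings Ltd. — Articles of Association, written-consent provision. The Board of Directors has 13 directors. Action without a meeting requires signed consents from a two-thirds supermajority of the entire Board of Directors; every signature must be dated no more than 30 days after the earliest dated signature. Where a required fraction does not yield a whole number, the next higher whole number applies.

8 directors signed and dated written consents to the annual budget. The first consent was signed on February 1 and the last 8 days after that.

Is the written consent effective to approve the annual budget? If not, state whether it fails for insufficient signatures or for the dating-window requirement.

Not effective — insufficient signatures.

Signatures required: a two-thirds supermajority of 13 — 2/3 of 13 = 8.67, rounded up to 9, so 9 needed; 8 signed. Insufficient.
Dating window: the latest signature is 8 days after the earliest; the limit is 30 days. Within the window.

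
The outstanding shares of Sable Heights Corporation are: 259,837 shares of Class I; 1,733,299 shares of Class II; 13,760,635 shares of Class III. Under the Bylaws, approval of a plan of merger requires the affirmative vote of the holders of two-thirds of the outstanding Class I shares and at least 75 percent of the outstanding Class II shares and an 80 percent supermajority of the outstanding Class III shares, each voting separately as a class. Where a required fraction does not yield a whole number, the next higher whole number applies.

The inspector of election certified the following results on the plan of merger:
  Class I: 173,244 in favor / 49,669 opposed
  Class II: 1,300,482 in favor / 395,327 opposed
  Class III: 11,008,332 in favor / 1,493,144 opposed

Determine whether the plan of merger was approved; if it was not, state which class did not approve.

Not approved — the Class III shares did not give the required vote.

Class I: 2/3 of 259837 = 173224.67, rounded up to 173225; 173,225 required, 173,244 in favor — approved.
Class II: 3/4 of 1733299 = 1299974.25, rounded up to 1299975; 1,299,975 required, 1,300,482 in favor — approved.
Class III: 4/5 of 13760635 = 11008508; 11,008,508 required, 11,008,332 in favor — not approved.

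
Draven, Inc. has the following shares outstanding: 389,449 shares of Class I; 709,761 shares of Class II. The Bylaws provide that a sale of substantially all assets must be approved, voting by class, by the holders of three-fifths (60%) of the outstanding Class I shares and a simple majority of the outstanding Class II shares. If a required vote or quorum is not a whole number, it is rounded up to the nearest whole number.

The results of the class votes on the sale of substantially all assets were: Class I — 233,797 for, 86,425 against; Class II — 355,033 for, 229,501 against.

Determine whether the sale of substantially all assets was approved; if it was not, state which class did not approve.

Class I: 3/5 of 389449 = 233669.40, rounded up to 233670; 233,670 required, 233,797 in favor — approved.
Class II: a majority of 709761 is 354881; 354,881 required, 355,033 in favor — approved.

Approved — every class gave the required vote.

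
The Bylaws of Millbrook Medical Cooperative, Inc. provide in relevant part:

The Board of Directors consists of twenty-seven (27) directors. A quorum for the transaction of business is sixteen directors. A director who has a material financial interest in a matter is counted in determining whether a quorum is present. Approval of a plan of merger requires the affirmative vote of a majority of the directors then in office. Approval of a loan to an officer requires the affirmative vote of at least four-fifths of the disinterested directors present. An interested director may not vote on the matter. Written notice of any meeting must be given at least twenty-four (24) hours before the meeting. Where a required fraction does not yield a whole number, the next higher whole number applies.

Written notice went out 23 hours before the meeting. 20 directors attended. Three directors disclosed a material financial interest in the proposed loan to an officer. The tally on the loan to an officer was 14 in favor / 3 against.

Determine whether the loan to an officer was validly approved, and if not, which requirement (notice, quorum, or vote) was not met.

Invalid — notice requirement not satisfied.

Notice: 23 hours given; 24 required (23 < 24). Not satisfied.
Quorum: 20 present (interested directors count toward quorum); quorum is 16. Satisfied.
Vote: the loan to an officer requires four-fifths of the disinterested directors present (20 − 3 = 17). 4/5 of 17 = 13.60, rounded up to 14, so 14 affirmative votes are needed; 14 voted in favor. Satisfied.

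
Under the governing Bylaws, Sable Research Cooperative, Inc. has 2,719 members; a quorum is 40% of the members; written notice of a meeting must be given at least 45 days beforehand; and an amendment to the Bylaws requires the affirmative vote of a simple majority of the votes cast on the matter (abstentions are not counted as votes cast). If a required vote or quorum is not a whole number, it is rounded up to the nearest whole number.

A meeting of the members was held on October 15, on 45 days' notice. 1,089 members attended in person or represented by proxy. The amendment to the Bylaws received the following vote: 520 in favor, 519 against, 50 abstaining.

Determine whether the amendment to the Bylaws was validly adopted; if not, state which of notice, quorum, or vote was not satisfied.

Valid — all requirements satisfied.

Notice: 45 days given; 45 required. Satisfied.
Quorum: 40% of 2,719 = 1,087.60, rounded up to 1,088; 1,089 present. Satisfied.
Vote: requires a majority of the votes cast (1,089 − 50 abstaining = 1,039); a majority of 1039 is 520, so 520 needed; 520 in favor. Satisfied.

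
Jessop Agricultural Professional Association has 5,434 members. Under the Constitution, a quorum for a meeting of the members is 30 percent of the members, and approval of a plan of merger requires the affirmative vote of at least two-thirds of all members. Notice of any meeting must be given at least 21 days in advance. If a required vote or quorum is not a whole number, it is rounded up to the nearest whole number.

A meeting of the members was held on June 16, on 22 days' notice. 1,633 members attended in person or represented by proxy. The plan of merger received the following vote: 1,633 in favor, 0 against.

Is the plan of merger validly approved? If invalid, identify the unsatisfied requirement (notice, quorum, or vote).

Notice: 22 days given; 21 required. Satisfied.
Quorum: 30% of 5,434 = 1,630.20, rounded up to 1,631; 1,633 present. Satisfied.
Vote: requires two-thirds of all members (5,434); 2/3 of 5434 = 3622.67, rounded up to 3623, so 3,623 needed; 1,633 in favor. Not satisfied.

Invalid — vote requirement not satisfied.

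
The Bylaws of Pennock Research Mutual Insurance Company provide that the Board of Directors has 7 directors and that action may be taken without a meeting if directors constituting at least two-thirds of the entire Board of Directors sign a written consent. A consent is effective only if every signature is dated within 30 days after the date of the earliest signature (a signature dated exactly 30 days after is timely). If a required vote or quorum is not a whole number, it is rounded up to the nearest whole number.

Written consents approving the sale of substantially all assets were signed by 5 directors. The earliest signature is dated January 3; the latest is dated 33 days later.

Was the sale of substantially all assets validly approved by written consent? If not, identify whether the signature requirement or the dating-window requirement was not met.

Not effective — dating-window requirement not satisfied.

Signatures required: at least two-thirds of 7 — 2/3 of 7 = 4.67, rounded up to 5, so 5 needed; 5 signed. Sufficient.
Dating window: the latest signature is 33 days after the earliest; the limit is 30 days. Outside the window.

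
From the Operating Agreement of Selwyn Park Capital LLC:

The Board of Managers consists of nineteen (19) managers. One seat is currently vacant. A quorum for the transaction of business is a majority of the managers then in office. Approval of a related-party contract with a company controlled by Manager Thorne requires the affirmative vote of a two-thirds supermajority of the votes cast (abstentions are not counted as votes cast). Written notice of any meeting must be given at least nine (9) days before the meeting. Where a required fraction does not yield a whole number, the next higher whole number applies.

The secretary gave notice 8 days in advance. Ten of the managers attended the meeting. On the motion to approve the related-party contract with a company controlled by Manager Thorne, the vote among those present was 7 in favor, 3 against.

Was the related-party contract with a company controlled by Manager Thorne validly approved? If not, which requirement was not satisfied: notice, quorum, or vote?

Invalid — notice requirement not satisfied.

Notice: 8 days given; 9 required (8 < 9). Not satisfied.
Quorum: 10 present; quorum is 10. Satisfied.
Vote: the related-party contract with a company controlled by Manager Thorne requires two-thirds of the votes cast (10). 2/3 of 10 = 6.67, rounded up to 7, so 7 affirmative votes are needed; 7 voted in favor. Satisfied.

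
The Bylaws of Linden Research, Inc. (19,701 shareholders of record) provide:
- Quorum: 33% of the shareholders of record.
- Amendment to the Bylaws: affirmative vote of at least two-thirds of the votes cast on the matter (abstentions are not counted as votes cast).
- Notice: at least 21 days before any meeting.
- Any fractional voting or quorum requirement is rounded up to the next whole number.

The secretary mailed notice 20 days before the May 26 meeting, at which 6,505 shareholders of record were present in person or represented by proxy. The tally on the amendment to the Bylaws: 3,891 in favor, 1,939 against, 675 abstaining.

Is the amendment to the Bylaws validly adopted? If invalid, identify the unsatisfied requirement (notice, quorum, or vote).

Invalid — notice requirement not satisfied.

Notice: 20 days given; 21 required. Not satisfied.
Quorum: 33% of 19,701 = 6,501.33, rounded up to 6,502; 6,505 present. Satisfied.
Vote: requires two-thirds of the votes cast (6,505 − 675 abstaining = 5,830); 2/3 of 5830 = 3886.67, rounded up to 3887, so 3,887 needed; 3,891 in favor. Satisfied.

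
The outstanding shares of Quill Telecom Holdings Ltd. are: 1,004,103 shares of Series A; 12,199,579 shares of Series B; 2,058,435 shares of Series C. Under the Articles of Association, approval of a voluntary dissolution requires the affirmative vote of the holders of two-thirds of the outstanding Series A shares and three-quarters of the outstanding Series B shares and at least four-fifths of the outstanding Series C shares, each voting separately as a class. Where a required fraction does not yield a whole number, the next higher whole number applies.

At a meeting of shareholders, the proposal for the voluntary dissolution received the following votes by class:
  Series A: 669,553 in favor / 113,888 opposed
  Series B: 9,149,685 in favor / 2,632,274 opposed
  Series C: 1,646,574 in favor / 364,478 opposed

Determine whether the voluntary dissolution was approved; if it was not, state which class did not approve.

Not approved — the Series C shares did not give the required vote.

Series A: 2/3 of 1004103 = 669402; 669,402 required, 669,553 in favor — approved.
Series B: 3/4 of 12199579 = 9149684.25, rounded up to 9149685; 9,149,685 required, 9,149,685 in favor — approved.
Series C: 4/5 of 2058435 = 1646748; 1,646,748 required, 1,646,574 in favor — not approved.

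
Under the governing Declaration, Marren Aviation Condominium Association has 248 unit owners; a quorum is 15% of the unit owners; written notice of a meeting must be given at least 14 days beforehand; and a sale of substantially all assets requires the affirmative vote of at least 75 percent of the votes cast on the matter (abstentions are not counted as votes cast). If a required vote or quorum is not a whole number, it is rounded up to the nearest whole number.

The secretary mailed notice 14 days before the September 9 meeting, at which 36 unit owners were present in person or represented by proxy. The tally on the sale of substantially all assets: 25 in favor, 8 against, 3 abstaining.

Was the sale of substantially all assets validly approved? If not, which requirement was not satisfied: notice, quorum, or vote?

Invalid — quorum requirement not satisfied.

Notice: 14 days given; 14 required. Satisfied.
Quorum: 15% of 248 = 37.20, rounded up to 38; 36 present. Not satisfied.
Vote: requires three-fourths of the votes cast (36 − 3 abstaining = 33); 3/4 of 33 = 24.75, rounded up to 25, so 25 needed; 25 in favor. Satisfied.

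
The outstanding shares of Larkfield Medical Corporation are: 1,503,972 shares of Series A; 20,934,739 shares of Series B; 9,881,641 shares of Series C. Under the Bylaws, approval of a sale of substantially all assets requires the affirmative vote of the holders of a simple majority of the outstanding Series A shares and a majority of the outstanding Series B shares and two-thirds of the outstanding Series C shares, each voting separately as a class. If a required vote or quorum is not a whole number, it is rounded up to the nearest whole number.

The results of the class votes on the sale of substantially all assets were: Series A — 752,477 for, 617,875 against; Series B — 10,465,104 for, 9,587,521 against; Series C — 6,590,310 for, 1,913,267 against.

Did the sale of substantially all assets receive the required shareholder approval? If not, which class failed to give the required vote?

Not approved — the Series B shares did not give the required vote.

Series A: a majority of 1503972 is 751987; 751,987 required, 752,477 in favor — approved.
Series B: a majority of 20934739 is 10467370; 10,467,370 required, 10,465,104 in favor — not approved.
Series C: 2/3 of 9881641 = 6587760.67, rounded up to 6587761; 6,587,761 required, 6,590,310 in favor — approved.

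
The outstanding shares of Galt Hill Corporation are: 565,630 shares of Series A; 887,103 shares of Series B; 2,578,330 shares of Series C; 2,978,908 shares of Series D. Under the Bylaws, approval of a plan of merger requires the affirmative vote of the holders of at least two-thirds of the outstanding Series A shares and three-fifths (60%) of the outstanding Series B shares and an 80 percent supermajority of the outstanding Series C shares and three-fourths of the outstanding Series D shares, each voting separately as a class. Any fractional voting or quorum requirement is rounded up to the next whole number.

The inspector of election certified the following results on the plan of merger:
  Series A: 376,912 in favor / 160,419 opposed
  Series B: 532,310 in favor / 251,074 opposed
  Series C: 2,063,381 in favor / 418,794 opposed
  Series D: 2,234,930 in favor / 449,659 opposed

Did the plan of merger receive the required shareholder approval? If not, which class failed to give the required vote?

Series A: 2/3 of 565630 = 377086.67, rounded up to 377087; 377,087 required, 376,912 in favor — not approved.
Series B: 3/5 of 887103 = 532261.80, rounded up to 532262; 532,262 required, 532,310 in favor — approved.
Series C: 4/5 of 2578330 = 2062664; 2,062,664 required, 2,063,381 in favor — approved.
Series D: 3/4 of 2978908 = 2234181; 2,234,181 required, 2,234,930 in favor — approved.

Not approved — the Series A shares did not give the required vote.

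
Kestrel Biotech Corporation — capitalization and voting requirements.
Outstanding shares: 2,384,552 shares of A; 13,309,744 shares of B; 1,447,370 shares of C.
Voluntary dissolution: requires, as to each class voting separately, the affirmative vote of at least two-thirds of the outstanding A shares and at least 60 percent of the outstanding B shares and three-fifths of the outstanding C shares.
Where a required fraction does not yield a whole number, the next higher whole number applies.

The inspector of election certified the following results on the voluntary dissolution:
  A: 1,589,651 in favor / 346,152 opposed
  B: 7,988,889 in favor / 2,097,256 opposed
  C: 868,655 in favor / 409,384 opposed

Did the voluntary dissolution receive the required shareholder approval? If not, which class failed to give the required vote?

A: 2/3 of 2384552 = 1589701.33, rounded up to 1589702; 1,589,702 required, 1,589,651 in favor — not approved.
B: 3/5 of 13309744 = 7985846.40, rounded up to 7985847; 7,985,847 required, 7,988,889 in favor — approved.
C: 3/5 of 1447370 = 868422; 868,422 required, 868,655 in favor — approved.

Not approved — the A shares did not give the required vote.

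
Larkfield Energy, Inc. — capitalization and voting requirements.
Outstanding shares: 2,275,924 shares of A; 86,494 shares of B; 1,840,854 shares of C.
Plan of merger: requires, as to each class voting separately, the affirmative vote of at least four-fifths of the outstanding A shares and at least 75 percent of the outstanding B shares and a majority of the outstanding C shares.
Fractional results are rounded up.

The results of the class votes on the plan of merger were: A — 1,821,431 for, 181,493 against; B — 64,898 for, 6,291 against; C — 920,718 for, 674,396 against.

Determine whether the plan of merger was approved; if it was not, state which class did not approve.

Approved — every class gave the required vote.

A: 4/5 of 2275924 = 1820739.20, rounded up to 1820740; 1,820,740 required, 1,821,431 in favor — approved.
B: 3/4 of 86494 = 64870.50, rounded up to 64871; 64,871 required, 64,898 in favor — approved.
C: a majority of 1840854 is 920428; 920,428 required, 920,718 in favor — approved.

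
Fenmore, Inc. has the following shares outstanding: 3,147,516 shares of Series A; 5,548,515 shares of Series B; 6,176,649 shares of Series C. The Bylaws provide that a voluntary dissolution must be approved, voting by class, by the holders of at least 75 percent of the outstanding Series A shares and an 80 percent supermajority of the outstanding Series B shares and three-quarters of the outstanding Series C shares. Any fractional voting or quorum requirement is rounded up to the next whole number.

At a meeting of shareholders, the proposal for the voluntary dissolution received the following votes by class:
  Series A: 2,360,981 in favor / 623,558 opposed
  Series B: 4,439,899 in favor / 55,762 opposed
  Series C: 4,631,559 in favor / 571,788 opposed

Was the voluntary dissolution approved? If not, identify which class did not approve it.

Series A: 3/4 of 3147516 = 2360637; 2,360,637 required, 2,360,981 in favor — approved.
Series B: 4/5 of 5548515 = 4438812; 4,438,812 required, 4,439,899 in favor — approved.
Series C: 3/4 of 6176649 = 4632486.75, rounded up to 4632487; 4,632,487 required, 4,631,559 in favor — not approved.

Not approved — the Series C shares did not give the required vote.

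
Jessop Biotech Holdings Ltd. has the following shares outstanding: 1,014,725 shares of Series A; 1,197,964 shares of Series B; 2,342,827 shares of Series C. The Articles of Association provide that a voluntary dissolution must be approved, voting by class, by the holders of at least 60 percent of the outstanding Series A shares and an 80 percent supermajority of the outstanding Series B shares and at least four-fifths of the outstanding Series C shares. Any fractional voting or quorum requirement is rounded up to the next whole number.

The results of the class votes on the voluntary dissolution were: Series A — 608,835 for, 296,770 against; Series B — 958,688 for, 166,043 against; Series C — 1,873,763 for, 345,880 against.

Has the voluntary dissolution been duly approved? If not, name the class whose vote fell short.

Not approved — the Series C shares did not give the required vote.

Series A: 3/5 of 1014725 = 608835; 608,835 required, 608,835 in favor — approved.
Series B: 4/5 of 1197964 = 958371.20, rounded up to 958372; 958,372 required, 958,688 in favor — approved.
Series C: 4/5 of 2342827 = 1874261.60, rounded up to 1874262; 1,874,262 required, 1,873,763 in favor — not approved.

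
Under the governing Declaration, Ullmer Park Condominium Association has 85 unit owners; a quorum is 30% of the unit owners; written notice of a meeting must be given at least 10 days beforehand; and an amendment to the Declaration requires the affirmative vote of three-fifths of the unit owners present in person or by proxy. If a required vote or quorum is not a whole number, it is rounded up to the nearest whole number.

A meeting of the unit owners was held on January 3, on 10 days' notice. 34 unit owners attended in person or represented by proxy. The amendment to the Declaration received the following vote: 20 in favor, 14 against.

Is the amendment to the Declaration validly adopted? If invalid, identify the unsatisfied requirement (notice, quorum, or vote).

Notice: 10 days given; 10 required. Satisfied.
Quorum: 30% of 85 = 25.50, rounded up to 26; 34 present. Satisfied.
Vote: requires three-fifths of those present (34); 3/5 of 34 = 20.40, rounded up to 21, so 21 needed; 20 in favor. Not satisfied.

Invalid — vote requirement not satisfied.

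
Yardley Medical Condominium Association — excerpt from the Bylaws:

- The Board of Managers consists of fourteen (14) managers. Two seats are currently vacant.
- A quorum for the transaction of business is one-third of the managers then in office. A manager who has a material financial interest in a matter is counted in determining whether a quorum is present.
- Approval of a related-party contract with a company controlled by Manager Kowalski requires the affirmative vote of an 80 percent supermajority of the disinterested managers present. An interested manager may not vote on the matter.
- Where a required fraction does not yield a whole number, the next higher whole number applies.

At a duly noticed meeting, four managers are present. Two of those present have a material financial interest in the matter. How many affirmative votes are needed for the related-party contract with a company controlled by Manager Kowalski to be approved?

2

The related-party contract with a company controlled by Manager Kowalski requires four-fifths of the disinterested managers present (4 − 2 = 2).
4/5 of 2 = 1.60, rounded up to 2.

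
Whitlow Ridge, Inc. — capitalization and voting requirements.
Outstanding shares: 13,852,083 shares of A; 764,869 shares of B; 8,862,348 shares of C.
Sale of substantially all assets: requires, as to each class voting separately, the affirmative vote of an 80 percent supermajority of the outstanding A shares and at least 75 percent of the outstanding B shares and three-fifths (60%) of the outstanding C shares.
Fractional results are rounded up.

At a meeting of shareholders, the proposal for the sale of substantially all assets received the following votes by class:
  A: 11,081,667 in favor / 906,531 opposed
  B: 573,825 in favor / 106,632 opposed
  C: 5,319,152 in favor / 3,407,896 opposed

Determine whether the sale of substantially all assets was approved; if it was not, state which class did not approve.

A: 4/5 of 13852083 = 11081666.40, rounded up to 11081667; 11,081,667 required, 11,081,667 in favor — approved.
B: 3/4 of 764869 = 573651.75, rounded up to 573652; 573,652 required, 573,825 in favor — approved.
C: 3/5 of 8862348 = 5317408.80, rounded up to 5317409; 5,317,409 required, 5,319,152 in favor — approved.

Approved — every class gave the required vote.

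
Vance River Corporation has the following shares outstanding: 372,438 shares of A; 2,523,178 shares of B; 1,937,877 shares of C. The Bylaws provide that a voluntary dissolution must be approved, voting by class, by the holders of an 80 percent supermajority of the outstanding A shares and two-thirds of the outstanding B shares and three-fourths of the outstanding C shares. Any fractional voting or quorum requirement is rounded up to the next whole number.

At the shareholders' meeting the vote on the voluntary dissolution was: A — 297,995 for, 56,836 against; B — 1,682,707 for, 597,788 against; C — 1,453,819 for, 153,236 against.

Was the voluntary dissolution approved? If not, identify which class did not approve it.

A: 4/5 of 372438 = 297950.40, rounded up to 297951; 297,951 required, 297,995 in favor — approved.
B: 2/3 of 2523178 = 1682118.67, rounded up to 1682119; 1,682,119 required, 1,682,707 in favor — approved.
C: 3/4 of 1937877 = 1453407.75, rounded up to 1453408; 1,453,408 required, 1,453,819 in favor — approved.

Approved — every class gave the required vote.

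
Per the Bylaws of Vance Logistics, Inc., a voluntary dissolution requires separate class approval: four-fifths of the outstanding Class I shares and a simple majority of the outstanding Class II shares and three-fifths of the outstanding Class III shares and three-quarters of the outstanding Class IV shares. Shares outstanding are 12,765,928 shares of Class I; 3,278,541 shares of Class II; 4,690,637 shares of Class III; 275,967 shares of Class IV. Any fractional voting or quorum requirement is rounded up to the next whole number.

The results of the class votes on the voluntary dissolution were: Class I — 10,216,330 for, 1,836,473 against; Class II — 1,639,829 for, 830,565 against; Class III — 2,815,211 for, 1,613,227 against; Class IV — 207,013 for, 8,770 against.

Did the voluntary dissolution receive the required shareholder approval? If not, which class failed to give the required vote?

Approved — every class gave the required vote.

Class I: 4/5 of 12765928 = 10212742.40, rounded up to 10212743; 10,212,743 required, 10,216,330 in favor — approved.
Class II: a majority of 3278541 is 1639271; 1,639,271 required, 1,639,829 in favor — approved.
Class III: 3/5 of 4690637 = 2814382.20, rounded up to 2814383; 2,814,383 required, 2,815,211 in favor — approved.
Class IV: 3/4 of 275967 = 206975.25, rounded up to 206976; 206,976 required, 207,013 in favor — approved.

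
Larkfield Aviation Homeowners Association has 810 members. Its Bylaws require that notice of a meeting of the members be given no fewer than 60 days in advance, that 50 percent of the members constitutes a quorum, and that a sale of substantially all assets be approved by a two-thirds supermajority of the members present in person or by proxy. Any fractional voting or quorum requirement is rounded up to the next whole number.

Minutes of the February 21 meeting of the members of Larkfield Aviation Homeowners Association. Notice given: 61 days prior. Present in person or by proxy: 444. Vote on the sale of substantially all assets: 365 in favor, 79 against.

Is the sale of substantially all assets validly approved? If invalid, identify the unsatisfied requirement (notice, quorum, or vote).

Notice: 61 days given; 60 required. Satisfied.
Quorum: 50% of 810 = 405; 444 present. Satisfied.
Vote: requires two-thirds of those present (444); 2/3 of 444 = 296, so 296 needed; 365 in favor. Satisfied.

Valid — all requirements satisfied.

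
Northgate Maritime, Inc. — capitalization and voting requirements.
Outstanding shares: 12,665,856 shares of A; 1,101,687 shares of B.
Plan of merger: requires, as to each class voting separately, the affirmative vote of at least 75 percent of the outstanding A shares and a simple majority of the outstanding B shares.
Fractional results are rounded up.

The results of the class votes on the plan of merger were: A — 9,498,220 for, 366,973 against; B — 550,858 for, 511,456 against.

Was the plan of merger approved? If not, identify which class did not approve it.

Not approved — the A shares did not give the required vote.

A: 3/4 of 12665856 = 9499392; 9,499,392 required, 9,498,220 in favor — not approved.
B: a majority of 1101687 is 550844; 550,844 required, 550,858 in favor — approved.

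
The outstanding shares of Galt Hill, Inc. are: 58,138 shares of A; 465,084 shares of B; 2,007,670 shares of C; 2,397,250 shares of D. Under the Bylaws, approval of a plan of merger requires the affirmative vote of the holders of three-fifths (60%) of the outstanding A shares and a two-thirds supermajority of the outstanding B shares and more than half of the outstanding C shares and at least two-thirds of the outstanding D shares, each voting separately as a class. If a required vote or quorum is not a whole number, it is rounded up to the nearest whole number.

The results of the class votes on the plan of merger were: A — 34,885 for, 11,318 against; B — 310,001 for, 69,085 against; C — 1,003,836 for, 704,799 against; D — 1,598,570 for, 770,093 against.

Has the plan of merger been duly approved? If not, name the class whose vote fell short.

A: 3/5 of 58138 = 34882.80, rounded up to 34883; 34,883 required, 34,885 in favor — approved.
B: 2/3 of 465084 = 310056; 310,056 required, 310,001 in favor — not approved.
C: a majority of 2007670 is 1003836; 1,003,836 required, 1,003,836 in favor — approved.
D: 2/3 of 2397250 = 1598166.67, rounded up to 1598167; 1,598,167 required, 1,598,570 in favor — approved.

Not approved — the B shares did not give the required vote.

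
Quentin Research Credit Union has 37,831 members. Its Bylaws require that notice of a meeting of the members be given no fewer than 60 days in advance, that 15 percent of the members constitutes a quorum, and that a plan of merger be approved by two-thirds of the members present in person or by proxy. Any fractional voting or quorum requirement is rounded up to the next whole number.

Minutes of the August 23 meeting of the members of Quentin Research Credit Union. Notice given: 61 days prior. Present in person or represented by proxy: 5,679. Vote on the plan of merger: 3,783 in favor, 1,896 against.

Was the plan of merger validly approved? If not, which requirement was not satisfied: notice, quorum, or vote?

Invalid — vote requirement not satisfied.

Notice: 61 days given; 60 required. Satisfied.
Quorum: 15% of 37,831 = 5,674.65, rounded up to 5,675; 5,679 present. Satisfied.
Vote: requires two-thirds of those present (5,679); 2/3 of 5679 = 3786, so 3,786 needed; 3,783 in favor. Not satisfied.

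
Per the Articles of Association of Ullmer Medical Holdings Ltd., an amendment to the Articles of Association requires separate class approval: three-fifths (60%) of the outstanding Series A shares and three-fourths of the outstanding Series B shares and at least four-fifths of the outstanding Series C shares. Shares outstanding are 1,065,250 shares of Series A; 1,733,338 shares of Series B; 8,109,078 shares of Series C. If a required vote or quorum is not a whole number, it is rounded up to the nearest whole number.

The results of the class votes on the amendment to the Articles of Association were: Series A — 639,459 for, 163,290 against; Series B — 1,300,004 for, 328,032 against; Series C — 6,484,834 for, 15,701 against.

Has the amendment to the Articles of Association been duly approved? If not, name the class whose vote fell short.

Series A: 3/5 of 1065250 = 639150; 639,150 required, 639,459 in favor — approved.
Series B: 3/4 of 1733338 = 1300003.50, rounded up to 1300004; 1,300,004 required, 1,300,004 in favor — approved.
Series C: 4/5 of 8109078 = 6487262.40, rounded up to 6487263; 6,487,263 required, 6,484,834 in favor — not approved.

Not approved — the Series C shares did not give the required vote.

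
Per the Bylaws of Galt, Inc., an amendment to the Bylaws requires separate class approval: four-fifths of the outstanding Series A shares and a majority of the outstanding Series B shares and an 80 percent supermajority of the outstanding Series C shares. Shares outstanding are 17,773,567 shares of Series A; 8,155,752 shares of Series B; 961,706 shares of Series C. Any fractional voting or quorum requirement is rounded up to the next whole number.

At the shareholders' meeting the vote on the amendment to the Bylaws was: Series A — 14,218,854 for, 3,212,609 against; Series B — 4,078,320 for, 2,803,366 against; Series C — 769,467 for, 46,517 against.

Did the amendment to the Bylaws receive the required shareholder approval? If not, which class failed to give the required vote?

Approved — every class gave the required vote.

Series A: 4/5 of 17773567 = 14218853.60, rounded up to 14218854; 14,218,854 required, 14,218,854 in favor — approved.
Series B: a majority of 8155752 is 4077877; 4,077,877 required, 4,078,320 in favor — approved.
Series C: 4/5 of 961706 = 769364.80, rounded up to 769365; 769,365 required, 769,467 in favor — approved.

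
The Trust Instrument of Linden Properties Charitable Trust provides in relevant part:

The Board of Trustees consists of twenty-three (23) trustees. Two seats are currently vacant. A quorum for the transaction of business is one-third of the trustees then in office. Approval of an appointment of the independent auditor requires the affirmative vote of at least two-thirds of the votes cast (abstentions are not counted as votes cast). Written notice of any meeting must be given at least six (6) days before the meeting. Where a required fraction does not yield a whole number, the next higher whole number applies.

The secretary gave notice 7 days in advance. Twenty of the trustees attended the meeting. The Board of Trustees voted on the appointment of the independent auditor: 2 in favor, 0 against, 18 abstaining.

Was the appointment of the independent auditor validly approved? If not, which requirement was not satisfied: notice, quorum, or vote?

Notice: 7 days given; 6 required (7 ≥ 6). Satisfied.
Quorum: 20 present; quorum is 7. Satisfied.
Vote: the appointment of the independent auditor requires two-thirds of the votes cast (20 present − 18 abstaining = 2). 2/3 of 2 = 1.33, rounded up to 2, so 2 affirmative votes are needed; 2 voted in favor. Satisfied.

Valid — all requirements satisfied.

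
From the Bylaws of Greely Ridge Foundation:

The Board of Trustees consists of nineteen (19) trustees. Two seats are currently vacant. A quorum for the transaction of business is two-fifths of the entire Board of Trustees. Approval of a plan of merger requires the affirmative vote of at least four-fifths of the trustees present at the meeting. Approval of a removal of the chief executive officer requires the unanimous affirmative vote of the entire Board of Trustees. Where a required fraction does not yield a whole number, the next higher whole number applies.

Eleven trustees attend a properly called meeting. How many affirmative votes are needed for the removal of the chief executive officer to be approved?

The removal of the chief executive officer requires the unanimous vote of the entire Board of Trustees (19).
Unanimous means all 19.
(Only 11 can vote, so the removal of the chief executive officer cannot pass at this meeting, but the required vote is still 19.)

19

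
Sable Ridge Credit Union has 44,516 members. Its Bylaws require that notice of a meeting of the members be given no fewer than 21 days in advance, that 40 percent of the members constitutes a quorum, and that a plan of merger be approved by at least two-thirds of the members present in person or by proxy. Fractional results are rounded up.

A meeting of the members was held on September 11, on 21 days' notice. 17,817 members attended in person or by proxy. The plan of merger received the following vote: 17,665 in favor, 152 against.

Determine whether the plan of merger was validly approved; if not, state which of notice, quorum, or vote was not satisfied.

Notice: 21 days given; 21 required. Satisfied.
Quorum: 40% of 44,516 = 17,806.40, rounded up to 17,807; 17,817 present. Satisfied.
Vote: requires two-thirds of those present (17,817); 2/3 of 17817 = 11878, so 11,878 needed; 17,665 in favor. Satisfied.

Valid — all requirements satisfied.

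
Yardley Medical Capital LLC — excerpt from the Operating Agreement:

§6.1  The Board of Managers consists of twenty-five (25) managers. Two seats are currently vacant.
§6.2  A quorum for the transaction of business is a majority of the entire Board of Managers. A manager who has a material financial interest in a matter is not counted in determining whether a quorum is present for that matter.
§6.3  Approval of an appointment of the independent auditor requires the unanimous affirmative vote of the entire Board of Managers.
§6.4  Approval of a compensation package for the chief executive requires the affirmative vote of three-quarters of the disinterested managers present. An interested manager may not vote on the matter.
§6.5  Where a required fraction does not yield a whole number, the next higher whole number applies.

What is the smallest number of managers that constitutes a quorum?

A majority of 25 is 13.

13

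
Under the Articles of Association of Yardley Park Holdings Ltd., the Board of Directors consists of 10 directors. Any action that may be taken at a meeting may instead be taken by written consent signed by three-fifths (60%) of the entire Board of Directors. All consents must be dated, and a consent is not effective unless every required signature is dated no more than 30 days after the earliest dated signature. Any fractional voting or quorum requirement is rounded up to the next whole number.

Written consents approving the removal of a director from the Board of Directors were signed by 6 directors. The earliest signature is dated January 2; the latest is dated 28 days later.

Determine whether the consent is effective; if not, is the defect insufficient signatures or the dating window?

Signatures required: three-fifths (60%) of 10 — 3/5 of 10 = 6, so 6 needed; 6 signed. Sufficient.
Dating window: the latest signature is 28 days after the earliest; the limit is 30 days. Within the window.

Effective — both the signature and dating-window requirements are satisfied.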